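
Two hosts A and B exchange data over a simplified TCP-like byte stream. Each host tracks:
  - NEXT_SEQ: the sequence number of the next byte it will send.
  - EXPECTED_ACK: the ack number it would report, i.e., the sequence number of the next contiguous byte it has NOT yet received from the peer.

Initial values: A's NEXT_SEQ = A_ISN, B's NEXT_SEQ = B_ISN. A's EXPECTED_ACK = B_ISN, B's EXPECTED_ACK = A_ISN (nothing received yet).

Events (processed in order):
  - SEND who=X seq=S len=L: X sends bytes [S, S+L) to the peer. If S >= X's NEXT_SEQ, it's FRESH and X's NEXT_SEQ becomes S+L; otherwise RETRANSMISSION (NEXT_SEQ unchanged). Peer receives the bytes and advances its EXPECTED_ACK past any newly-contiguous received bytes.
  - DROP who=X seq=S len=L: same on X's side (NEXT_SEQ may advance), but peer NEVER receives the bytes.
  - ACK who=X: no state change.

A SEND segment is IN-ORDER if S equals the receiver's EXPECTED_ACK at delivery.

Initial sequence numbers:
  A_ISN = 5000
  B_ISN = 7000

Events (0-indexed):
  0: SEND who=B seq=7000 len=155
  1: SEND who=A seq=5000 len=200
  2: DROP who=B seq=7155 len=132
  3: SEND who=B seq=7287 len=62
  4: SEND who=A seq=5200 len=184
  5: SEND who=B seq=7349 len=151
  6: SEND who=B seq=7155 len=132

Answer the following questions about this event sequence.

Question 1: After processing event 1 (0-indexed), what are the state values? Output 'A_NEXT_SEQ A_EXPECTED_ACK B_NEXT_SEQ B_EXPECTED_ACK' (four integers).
After event 0: A_seq=5000 A_ack=7155 B_seq=7155 B_ack=5000
After event 1: A_seq=5200 A_ack=7155 B_seq=7155 B_ack=5200

5200 7155 7155 5200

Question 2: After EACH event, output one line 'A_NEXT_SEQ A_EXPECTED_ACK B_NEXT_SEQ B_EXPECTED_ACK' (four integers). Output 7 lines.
5000 7155 7155 5000
5200 7155 7155 5200
5200 7155 7287 5200
5200 7155 7349 5200
5384 7155 7349 5384
5384 7155 7500 5384
5384 7500 7500 5384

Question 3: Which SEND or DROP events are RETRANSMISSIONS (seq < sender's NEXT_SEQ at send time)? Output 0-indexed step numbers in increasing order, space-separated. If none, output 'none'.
Answer: 6

Derivation:
Step 0: SEND seq=7000 -> fresh
Step 1: SEND seq=5000 -> fresh
Step 2: DROP seq=7155 -> fresh
Step 3: SEND seq=7287 -> fresh
Step 4: SEND seq=5200 -> fresh
Step 5: SEND seq=7349 -> fresh
Step 6: SEND seq=7155 -> retransmit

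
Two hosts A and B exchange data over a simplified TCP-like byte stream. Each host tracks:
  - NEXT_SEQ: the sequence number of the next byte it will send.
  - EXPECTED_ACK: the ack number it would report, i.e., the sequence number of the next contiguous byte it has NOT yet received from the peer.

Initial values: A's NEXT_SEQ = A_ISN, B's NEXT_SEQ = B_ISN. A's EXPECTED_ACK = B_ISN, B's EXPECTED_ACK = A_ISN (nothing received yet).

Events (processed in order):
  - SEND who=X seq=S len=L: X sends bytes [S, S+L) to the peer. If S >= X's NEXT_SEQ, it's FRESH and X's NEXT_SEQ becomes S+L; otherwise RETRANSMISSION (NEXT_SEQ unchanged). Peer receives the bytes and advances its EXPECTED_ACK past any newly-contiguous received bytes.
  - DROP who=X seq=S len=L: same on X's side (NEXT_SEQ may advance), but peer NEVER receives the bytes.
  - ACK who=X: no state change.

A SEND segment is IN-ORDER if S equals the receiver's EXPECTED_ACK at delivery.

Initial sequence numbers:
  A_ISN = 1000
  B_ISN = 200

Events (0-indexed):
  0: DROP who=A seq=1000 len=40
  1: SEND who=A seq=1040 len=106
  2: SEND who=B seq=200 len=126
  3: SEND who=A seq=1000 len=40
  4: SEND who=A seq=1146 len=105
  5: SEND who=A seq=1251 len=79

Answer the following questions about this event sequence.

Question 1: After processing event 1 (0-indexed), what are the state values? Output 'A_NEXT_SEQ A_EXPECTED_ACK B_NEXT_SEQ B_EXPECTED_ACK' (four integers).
After event 0: A_seq=1040 A_ack=200 B_seq=200 B_ack=1000
After event 1: A_seq=1146 A_ack=200 B_seq=200 B_ack=1000

1146 200 200 1000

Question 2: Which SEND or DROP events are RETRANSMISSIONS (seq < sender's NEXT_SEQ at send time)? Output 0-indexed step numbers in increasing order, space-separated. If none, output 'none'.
Step 0: DROP seq=1000 -> fresh
Step 1: SEND seq=1040 -> fresh
Step 2: SEND seq=200 -> fresh
Step 3: SEND seq=1000 -> retransmit
Step 4: SEND seq=1146 -> fresh
Step 5: SEND seq=1251 -> fresh

Answer: 3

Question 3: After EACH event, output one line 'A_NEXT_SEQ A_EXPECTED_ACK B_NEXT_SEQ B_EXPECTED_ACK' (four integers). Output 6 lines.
1040 200 200 1000
1146 200 200 1000
1146 326 326 1000
1146 326 326 1146
1251 326 326 1251
1330 326 326 1330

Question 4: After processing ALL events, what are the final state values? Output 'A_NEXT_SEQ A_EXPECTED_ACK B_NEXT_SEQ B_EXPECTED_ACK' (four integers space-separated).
After event 0: A_seq=1040 A_ack=200 B_seq=200 B_ack=1000
After event 1: A_seq=1146 A_ack=200 B_seq=200 B_ack=1000
After event 2: A_seq=1146 A_ack=326 B_seq=326 B_ack=1000
After event 3: A_seq=1146 A_ack=326 B_seq=326 B_ack=1146
After event 4: A_seq=1251 A_ack=326 B_seq=326 B_ack=1251
After event 5: A_seq=1330 A_ack=326 B_seq=326 B_ack=1330

Answer: 1330 326 326 1330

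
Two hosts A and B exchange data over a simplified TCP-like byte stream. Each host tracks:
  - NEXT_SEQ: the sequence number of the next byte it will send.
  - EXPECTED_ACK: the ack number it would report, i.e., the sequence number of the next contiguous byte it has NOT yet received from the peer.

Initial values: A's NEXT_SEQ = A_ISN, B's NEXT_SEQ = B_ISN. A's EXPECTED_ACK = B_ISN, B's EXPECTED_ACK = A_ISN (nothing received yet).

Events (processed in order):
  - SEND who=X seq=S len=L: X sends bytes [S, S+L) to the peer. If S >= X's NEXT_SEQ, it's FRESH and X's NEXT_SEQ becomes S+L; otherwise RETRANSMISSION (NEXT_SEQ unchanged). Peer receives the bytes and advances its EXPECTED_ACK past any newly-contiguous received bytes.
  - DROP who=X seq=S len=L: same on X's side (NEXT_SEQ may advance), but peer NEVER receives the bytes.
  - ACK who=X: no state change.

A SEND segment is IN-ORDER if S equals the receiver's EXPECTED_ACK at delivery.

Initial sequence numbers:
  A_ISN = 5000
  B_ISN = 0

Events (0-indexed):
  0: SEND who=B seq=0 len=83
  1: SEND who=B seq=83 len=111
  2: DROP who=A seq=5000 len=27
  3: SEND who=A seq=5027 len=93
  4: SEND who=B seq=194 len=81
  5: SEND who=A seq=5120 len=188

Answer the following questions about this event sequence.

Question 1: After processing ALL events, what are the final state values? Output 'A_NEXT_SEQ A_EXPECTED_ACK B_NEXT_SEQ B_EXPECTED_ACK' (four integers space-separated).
Answer: 5308 275 275 5000

Derivation:
After event 0: A_seq=5000 A_ack=83 B_seq=83 B_ack=5000
After event 1: A_seq=5000 A_ack=194 B_seq=194 B_ack=5000
After event 2: A_seq=5027 A_ack=194 B_seq=194 B_ack=5000
After event 3: A_seq=5120 A_ack=194 B_seq=194 B_ack=5000
After event 4: A_seq=5120 A_ack=275 B_seq=275 B_ack=5000
After event 5: A_seq=5308 A_ack=275 B_seq=275 B_ack=5000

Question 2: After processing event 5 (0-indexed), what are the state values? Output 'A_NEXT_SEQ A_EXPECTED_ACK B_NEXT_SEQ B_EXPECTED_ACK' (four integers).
After event 0: A_seq=5000 A_ack=83 B_seq=83 B_ack=5000
After event 1: A_seq=5000 A_ack=194 B_seq=194 B_ack=5000
After event 2: A_seq=5027 A_ack=194 B_seq=194 B_ack=5000
After event 3: A_seq=5120 A_ack=194 B_seq=194 B_ack=5000
After event 4: A_seq=5120 A_ack=275 B_seq=275 B_ack=5000
After event 5: A_seq=5308 A_ack=275 B_seq=275 B_ack=5000

5308 275 275 5000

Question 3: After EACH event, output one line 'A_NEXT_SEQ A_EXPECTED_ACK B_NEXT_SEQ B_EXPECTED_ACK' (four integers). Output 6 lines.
5000 83 83 5000
5000 194 194 5000
5027 194 194 5000
5120 194 194 5000
5120 275 275 5000
5308 275 275 5000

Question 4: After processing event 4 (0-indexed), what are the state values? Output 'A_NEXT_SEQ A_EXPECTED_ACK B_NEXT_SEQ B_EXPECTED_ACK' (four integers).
After event 0: A_seq=5000 A_ack=83 B_seq=83 B_ack=5000
After event 1: A_seq=5000 A_ack=194 B_seq=194 B_ack=5000
After event 2: A_seq=5027 A_ack=194 B_seq=194 B_ack=5000
After event 3: A_seq=5120 A_ack=194 B_seq=194 B_ack=5000
After event 4: A_seq=5120 A_ack=275 B_seq=275 B_ack=5000

5120 275 275 5000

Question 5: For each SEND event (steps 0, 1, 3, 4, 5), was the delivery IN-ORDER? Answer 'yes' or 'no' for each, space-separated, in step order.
Answer: yes yes no yes no

Derivation:
Step 0: SEND seq=0 -> in-order
Step 1: SEND seq=83 -> in-order
Step 3: SEND seq=5027 -> out-of-order
Step 4: SEND seq=194 -> in-order
Step 5: SEND seq=5120 -> out-of-order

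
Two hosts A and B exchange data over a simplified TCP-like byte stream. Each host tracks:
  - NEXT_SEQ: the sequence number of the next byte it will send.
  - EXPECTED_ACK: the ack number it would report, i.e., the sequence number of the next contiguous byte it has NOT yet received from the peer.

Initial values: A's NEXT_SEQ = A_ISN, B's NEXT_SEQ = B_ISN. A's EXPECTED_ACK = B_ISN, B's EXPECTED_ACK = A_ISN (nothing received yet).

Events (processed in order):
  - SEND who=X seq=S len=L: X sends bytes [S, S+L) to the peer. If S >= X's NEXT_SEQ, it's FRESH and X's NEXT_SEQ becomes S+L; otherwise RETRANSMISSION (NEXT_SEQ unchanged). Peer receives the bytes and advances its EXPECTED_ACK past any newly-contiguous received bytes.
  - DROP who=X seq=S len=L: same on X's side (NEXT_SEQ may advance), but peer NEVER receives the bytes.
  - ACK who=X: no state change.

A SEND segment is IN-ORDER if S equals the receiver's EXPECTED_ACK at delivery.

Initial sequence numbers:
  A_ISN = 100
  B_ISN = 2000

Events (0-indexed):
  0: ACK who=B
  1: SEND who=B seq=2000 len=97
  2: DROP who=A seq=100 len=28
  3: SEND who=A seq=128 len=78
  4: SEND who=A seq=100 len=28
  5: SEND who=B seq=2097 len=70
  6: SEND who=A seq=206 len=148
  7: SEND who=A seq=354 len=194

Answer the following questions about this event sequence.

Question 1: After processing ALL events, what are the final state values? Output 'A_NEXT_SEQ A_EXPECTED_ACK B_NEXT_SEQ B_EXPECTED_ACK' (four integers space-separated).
Answer: 548 2167 2167 548

Derivation:
After event 0: A_seq=100 A_ack=2000 B_seq=2000 B_ack=100
After event 1: A_seq=100 A_ack=2097 B_seq=2097 B_ack=100
After event 2: A_seq=128 A_ack=2097 B_seq=2097 B_ack=100
After event 3: A_seq=206 A_ack=2097 B_seq=2097 B_ack=100
After event 4: A_seq=206 A_ack=2097 B_seq=2097 B_ack=206
After event 5: A_seq=206 A_ack=2167 B_seq=2167 B_ack=206
After event 6: A_seq=354 A_ack=2167 B_seq=2167 B_ack=354
After event 7: A_seq=548 A_ack=2167 B_seq=2167 B_ack=548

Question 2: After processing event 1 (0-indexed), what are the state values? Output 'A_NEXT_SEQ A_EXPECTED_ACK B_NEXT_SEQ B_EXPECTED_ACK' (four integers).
After event 0: A_seq=100 A_ack=2000 B_seq=2000 B_ack=100
After event 1: A_seq=100 A_ack=2097 B_seq=2097 B_ack=100

100 2097 2097 100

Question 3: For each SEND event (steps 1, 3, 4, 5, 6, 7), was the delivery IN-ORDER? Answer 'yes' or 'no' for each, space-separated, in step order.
Step 1: SEND seq=2000 -> in-order
Step 3: SEND seq=128 -> out-of-order
Step 4: SEND seq=100 -> in-order
Step 5: SEND seq=2097 -> in-order
Step 6: SEND seq=206 -> in-order
Step 7: SEND seq=354 -> in-order

Answer: yes no yes yes yes yes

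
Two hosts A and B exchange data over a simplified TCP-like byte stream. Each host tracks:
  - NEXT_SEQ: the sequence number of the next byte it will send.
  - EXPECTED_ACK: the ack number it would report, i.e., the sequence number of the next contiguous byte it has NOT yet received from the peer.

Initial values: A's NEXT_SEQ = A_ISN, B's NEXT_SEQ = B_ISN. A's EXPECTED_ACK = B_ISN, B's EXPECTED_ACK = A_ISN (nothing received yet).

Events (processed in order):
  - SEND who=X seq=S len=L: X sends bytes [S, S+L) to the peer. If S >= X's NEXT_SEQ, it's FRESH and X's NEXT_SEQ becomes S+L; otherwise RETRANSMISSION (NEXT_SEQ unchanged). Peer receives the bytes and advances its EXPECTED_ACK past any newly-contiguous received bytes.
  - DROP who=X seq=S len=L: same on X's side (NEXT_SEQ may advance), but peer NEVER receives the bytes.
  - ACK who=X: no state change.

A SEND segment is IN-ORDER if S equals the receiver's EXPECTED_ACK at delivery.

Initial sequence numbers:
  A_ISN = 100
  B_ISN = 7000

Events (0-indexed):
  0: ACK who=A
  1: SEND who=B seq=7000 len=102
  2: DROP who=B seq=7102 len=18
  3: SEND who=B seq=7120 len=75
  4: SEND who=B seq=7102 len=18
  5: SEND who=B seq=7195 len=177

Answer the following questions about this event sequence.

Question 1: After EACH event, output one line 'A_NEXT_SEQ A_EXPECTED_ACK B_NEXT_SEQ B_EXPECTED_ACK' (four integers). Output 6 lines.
100 7000 7000 100
100 7102 7102 100
100 7102 7120 100
100 7102 7195 100
100 7195 7195 100
100 7372 7372 100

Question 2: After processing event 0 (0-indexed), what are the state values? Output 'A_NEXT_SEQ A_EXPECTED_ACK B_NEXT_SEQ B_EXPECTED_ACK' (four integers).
After event 0: A_seq=100 A_ack=7000 B_seq=7000 B_ack=100

100 7000 7000 100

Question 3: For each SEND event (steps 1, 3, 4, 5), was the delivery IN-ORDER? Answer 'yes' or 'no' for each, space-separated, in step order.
Step 1: SEND seq=7000 -> in-order
Step 3: SEND seq=7120 -> out-of-order
Step 4: SEND seq=7102 -> in-order
Step 5: SEND seq=7195 -> in-order

Answer: yes no yes yes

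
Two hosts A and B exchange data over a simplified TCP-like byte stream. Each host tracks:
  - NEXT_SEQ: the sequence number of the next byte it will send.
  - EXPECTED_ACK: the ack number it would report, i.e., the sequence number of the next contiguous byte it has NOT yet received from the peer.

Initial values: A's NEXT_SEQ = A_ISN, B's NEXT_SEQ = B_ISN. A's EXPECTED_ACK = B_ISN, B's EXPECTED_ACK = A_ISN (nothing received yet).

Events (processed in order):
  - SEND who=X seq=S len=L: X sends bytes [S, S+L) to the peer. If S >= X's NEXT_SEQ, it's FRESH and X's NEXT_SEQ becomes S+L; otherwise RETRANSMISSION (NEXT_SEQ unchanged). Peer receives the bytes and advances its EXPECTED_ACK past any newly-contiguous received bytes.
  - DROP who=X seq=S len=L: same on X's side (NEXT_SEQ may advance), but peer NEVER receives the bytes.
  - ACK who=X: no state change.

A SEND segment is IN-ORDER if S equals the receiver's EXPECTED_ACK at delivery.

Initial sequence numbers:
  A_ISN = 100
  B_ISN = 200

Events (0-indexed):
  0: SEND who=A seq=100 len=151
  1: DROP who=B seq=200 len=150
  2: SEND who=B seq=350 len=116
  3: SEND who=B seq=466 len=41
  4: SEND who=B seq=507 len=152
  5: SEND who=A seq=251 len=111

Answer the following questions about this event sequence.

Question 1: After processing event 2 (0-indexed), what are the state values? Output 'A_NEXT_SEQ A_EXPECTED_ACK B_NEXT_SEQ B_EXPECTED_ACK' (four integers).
After event 0: A_seq=251 A_ack=200 B_seq=200 B_ack=251
After event 1: A_seq=251 A_ack=200 B_seq=350 B_ack=251
After event 2: A_seq=251 A_ack=200 B_seq=466 B_ack=251

251 200 466 251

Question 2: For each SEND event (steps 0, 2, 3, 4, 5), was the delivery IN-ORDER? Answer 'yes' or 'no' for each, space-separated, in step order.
Answer: yes no no no yes

Derivation:
Step 0: SEND seq=100 -> in-order
Step 2: SEND seq=350 -> out-of-order
Step 3: SEND seq=466 -> out-of-order
Step 4: SEND seq=507 -> out-of-order
Step 5: SEND seq=251 -> in-order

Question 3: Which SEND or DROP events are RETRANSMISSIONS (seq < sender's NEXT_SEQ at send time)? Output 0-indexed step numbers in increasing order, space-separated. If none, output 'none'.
Step 0: SEND seq=100 -> fresh
Step 1: DROP seq=200 -> fresh
Step 2: SEND seq=350 -> fresh
Step 3: SEND seq=466 -> fresh
Step 4: SEND seq=507 -> fresh
Step 5: SEND seq=251 -> fresh

Answer: none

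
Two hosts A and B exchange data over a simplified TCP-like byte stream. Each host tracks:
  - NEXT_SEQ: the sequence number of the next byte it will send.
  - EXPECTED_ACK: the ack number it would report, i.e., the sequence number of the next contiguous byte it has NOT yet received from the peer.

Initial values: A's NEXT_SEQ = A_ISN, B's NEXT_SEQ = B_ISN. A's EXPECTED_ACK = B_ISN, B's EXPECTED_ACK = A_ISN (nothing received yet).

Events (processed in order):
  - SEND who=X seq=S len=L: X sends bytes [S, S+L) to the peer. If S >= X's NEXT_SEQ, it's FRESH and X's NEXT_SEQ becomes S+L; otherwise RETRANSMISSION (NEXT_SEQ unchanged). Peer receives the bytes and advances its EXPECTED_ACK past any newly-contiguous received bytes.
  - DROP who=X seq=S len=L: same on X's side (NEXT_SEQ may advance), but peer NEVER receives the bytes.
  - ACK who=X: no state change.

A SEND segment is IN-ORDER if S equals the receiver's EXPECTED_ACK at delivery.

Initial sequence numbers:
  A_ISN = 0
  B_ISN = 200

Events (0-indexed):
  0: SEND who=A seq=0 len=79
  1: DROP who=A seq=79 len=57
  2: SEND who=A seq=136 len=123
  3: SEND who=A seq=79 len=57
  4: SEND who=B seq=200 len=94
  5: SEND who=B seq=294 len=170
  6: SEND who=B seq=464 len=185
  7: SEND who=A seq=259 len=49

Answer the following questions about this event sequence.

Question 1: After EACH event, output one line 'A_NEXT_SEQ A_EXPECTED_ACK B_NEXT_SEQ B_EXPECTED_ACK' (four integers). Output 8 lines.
79 200 200 79
136 200 200 79
259 200 200 79
259 200 200 259
259 294 294 259
259 464 464 259
259 649 649 259
308 649 649 308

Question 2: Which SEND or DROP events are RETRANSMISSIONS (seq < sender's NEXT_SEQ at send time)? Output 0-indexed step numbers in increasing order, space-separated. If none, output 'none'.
Step 0: SEND seq=0 -> fresh
Step 1: DROP seq=79 -> fresh
Step 2: SEND seq=136 -> fresh
Step 3: SEND seq=79 -> retransmit
Step 4: SEND seq=200 -> fresh
Step 5: SEND seq=294 -> fresh
Step 6: SEND seq=464 -> fresh
Step 7: SEND seq=259 -> fresh

Answer: 3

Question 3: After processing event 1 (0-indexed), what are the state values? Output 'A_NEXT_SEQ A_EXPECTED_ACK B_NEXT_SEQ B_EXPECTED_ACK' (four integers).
After event 0: A_seq=79 A_ack=200 B_seq=200 B_ack=79
After event 1: A_seq=136 A_ack=200 B_seq=200 B_ack=79

136 200 200 79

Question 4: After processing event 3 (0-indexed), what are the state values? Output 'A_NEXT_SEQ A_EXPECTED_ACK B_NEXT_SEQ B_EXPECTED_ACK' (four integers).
After event 0: A_seq=79 A_ack=200 B_seq=200 B_ack=79
After event 1: A_seq=136 A_ack=200 B_seq=200 B_ack=79
After event 2: A_seq=259 A_ack=200 B_seq=200 B_ack=79
After event 3: A_seq=259 A_ack=200 B_seq=200 B_ack=259

259 200 200 259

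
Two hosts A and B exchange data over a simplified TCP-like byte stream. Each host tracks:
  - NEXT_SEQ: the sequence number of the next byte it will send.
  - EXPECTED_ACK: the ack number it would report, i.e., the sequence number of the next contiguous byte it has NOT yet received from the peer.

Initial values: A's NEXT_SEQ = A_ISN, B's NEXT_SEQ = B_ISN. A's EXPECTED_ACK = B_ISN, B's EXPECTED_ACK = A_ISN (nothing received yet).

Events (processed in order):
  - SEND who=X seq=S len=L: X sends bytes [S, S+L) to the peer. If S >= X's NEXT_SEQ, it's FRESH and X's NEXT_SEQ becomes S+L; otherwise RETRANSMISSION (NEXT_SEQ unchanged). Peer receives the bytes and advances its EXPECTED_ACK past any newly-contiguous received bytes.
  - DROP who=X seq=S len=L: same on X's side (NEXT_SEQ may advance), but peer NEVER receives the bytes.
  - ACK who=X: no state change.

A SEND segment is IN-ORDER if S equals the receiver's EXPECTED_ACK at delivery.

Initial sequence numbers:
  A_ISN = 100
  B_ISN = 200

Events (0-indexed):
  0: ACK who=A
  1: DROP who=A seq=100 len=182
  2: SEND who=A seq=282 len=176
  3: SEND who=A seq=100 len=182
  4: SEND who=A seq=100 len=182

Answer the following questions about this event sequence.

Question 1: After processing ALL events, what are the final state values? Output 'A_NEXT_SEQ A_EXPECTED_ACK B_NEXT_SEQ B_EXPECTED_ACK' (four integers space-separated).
Answer: 458 200 200 458

Derivation:
After event 0: A_seq=100 A_ack=200 B_seq=200 B_ack=100
After event 1: A_seq=282 A_ack=200 B_seq=200 B_ack=100
After event 2: A_seq=458 A_ack=200 B_seq=200 B_ack=100
After event 3: A_seq=458 A_ack=200 B_seq=200 B_ack=458
After event 4: A_seq=458 A_ack=200 B_seq=200 B_ack=458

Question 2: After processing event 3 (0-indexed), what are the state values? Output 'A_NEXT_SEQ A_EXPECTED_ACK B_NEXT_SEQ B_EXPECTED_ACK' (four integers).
After event 0: A_seq=100 A_ack=200 B_seq=200 B_ack=100
After event 1: A_seq=282 A_ack=200 B_seq=200 B_ack=100
After event 2: A_seq=458 A_ack=200 B_seq=200 B_ack=100
After event 3: A_seq=458 A_ack=200 B_seq=200 B_ack=458

458 200 200 458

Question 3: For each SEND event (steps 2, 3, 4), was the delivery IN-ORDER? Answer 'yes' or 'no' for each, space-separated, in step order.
Answer: no yes no

Derivation:
Step 2: SEND seq=282 -> out-of-order
Step 3: SEND seq=100 -> in-order
Step 4: SEND seq=100 -> out-of-order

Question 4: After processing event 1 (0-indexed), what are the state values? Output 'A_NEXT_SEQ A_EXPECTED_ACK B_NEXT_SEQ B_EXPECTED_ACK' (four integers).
After event 0: A_seq=100 A_ack=200 B_seq=200 B_ack=100
After event 1: A_seq=282 A_ack=200 B_seq=200 B_ack=100

282 200 200 100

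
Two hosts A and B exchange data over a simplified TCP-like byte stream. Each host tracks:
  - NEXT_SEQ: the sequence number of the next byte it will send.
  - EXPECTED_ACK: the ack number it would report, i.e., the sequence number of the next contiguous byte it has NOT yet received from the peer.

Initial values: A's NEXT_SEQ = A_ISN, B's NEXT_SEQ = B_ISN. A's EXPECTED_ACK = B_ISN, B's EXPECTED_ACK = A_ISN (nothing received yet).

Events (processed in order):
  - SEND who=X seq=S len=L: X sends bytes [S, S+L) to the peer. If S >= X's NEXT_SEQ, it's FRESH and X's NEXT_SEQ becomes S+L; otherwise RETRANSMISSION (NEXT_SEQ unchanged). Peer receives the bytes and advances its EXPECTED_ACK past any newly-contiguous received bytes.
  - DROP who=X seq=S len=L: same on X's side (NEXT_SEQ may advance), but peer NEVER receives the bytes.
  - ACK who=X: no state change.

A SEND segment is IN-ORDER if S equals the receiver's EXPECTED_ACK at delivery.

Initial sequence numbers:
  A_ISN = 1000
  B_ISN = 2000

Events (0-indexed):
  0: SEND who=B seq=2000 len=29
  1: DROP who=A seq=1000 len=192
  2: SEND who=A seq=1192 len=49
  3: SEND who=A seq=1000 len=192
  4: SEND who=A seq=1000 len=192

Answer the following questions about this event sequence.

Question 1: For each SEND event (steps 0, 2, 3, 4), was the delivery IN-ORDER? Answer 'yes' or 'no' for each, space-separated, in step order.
Step 0: SEND seq=2000 -> in-order
Step 2: SEND seq=1192 -> out-of-order
Step 3: SEND seq=1000 -> in-order
Step 4: SEND seq=1000 -> out-of-order

Answer: yes no yes no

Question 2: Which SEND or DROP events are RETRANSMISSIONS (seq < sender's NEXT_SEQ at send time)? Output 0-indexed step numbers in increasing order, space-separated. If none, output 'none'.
Step 0: SEND seq=2000 -> fresh
Step 1: DROP seq=1000 -> fresh
Step 2: SEND seq=1192 -> fresh
Step 3: SEND seq=1000 -> retransmit
Step 4: SEND seq=1000 -> retransmit

Answer: 3 4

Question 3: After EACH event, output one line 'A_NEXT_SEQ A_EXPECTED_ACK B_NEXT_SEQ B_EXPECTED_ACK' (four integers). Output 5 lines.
1000 2029 2029 1000
1192 2029 2029 1000
1241 2029 2029 1000
1241 2029 2029 1241
1241 2029 2029 1241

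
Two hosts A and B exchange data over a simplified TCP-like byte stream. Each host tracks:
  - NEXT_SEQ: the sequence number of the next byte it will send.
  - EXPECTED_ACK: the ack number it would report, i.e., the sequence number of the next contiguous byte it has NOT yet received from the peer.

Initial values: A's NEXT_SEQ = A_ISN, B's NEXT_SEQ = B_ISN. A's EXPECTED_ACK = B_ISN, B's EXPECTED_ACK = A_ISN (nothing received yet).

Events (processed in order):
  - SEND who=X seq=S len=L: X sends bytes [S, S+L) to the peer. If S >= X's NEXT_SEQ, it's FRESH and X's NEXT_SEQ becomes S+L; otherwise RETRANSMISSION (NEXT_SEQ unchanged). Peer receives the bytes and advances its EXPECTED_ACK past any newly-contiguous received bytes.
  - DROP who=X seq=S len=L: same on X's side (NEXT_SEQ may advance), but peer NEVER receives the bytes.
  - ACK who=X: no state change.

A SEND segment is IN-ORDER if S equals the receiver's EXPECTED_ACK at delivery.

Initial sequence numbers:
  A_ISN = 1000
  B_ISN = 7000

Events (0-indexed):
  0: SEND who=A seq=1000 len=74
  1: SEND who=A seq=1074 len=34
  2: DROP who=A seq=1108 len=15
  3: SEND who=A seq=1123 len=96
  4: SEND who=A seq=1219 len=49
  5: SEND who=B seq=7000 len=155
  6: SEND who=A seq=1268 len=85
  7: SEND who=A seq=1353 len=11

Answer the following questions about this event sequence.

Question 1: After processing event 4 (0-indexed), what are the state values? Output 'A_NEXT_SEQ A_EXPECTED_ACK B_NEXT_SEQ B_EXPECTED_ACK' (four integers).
After event 0: A_seq=1074 A_ack=7000 B_seq=7000 B_ack=1074
After event 1: A_seq=1108 A_ack=7000 B_seq=7000 B_ack=1108
After event 2: A_seq=1123 A_ack=7000 B_seq=7000 B_ack=1108
After event 3: A_seq=1219 A_ack=7000 B_seq=7000 B_ack=1108
After event 4: A_seq=1268 A_ack=7000 B_seq=7000 B_ack=1108

1268 7000 7000 1108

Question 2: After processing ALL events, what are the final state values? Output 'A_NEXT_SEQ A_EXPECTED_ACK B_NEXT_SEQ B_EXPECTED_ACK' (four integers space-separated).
Answer: 1364 7155 7155 1108

Derivation:
After event 0: A_seq=1074 A_ack=7000 B_seq=7000 B_ack=1074
After event 1: A_seq=1108 A_ack=7000 B_seq=7000 B_ack=1108
After event 2: A_seq=1123 A_ack=7000 B_seq=7000 B_ack=1108
After event 3: A_seq=1219 A_ack=7000 B_seq=7000 B_ack=1108
After event 4: A_seq=1268 A_ack=7000 B_seq=7000 B_ack=1108
After event 5: A_seq=1268 A_ack=7155 B_seq=7155 B_ack=1108
After event 6: A_seq=1353 A_ack=7155 B_seq=7155 B_ack=1108
After event 7: A_seq=1364 A_ack=7155 B_seq=7155 B_ack=1108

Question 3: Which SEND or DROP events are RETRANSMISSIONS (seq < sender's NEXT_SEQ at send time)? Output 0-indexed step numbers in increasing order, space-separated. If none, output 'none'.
Step 0: SEND seq=1000 -> fresh
Step 1: SEND seq=1074 -> fresh
Step 2: DROP seq=1108 -> fresh
Step 3: SEND seq=1123 -> fresh
Step 4: SEND seq=1219 -> fresh
Step 5: SEND seq=7000 -> fresh
Step 6: SEND seq=1268 -> fresh
Step 7: SEND seq=1353 -> fresh

Answer: none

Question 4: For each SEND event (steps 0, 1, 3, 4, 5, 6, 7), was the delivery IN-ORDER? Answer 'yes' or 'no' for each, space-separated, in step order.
Step 0: SEND seq=1000 -> in-order
Step 1: SEND seq=1074 -> in-order
Step 3: SEND seq=1123 -> out-of-order
Step 4: SEND seq=1219 -> out-of-order
Step 5: SEND seq=7000 -> in-order
Step 6: SEND seq=1268 -> out-of-order
Step 7: SEND seq=1353 -> out-of-order

Answer: yes yes no no yes no no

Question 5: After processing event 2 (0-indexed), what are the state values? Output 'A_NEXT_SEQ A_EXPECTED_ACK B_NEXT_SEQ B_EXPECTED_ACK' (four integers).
After event 0: A_seq=1074 A_ack=7000 B_seq=7000 B_ack=1074
After event 1: A_seq=1108 A_ack=7000 B_seq=7000 B_ack=1108
After event 2: A_seq=1123 A_ack=7000 B_seq=7000 B_ack=1108

1123 7000 7000 1108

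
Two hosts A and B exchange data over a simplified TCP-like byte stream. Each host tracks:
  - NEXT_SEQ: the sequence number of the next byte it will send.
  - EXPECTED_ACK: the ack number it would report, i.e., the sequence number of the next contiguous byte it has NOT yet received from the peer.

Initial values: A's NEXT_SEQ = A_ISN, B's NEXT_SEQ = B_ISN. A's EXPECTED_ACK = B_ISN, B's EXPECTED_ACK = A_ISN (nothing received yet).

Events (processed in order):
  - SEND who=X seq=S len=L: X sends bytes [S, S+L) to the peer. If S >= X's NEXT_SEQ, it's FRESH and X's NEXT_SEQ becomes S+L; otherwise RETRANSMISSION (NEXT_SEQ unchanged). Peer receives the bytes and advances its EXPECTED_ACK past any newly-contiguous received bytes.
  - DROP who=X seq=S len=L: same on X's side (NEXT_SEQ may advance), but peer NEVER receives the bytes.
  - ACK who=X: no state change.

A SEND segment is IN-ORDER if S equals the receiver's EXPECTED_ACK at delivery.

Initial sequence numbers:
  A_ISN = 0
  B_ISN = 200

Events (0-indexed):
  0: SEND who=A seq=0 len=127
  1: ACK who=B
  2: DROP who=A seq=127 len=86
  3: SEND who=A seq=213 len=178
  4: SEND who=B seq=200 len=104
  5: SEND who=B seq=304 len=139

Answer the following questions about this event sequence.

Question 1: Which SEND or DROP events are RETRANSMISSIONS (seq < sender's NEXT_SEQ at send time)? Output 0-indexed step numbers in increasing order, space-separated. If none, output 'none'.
Step 0: SEND seq=0 -> fresh
Step 2: DROP seq=127 -> fresh
Step 3: SEND seq=213 -> fresh
Step 4: SEND seq=200 -> fresh
Step 5: SEND seq=304 -> fresh

Answer: none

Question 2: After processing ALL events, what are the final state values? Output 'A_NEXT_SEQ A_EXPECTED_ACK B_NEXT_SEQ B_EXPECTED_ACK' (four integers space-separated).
After event 0: A_seq=127 A_ack=200 B_seq=200 B_ack=127
After event 1: A_seq=127 A_ack=200 B_seq=200 B_ack=127
After event 2: A_seq=213 A_ack=200 B_seq=200 B_ack=127
After event 3: A_seq=391 A_ack=200 B_seq=200 B_ack=127
After event 4: A_seq=391 A_ack=304 B_seq=304 B_ack=127
After event 5: A_seq=391 A_ack=443 B_seq=443 B_ack=127

Answer: 391 443 443 127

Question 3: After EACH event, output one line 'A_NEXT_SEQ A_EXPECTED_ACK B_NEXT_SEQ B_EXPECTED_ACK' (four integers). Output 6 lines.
127 200 200 127
127 200 200 127
213 200 200 127
391 200 200 127
391 304 304 127
391 443 443 127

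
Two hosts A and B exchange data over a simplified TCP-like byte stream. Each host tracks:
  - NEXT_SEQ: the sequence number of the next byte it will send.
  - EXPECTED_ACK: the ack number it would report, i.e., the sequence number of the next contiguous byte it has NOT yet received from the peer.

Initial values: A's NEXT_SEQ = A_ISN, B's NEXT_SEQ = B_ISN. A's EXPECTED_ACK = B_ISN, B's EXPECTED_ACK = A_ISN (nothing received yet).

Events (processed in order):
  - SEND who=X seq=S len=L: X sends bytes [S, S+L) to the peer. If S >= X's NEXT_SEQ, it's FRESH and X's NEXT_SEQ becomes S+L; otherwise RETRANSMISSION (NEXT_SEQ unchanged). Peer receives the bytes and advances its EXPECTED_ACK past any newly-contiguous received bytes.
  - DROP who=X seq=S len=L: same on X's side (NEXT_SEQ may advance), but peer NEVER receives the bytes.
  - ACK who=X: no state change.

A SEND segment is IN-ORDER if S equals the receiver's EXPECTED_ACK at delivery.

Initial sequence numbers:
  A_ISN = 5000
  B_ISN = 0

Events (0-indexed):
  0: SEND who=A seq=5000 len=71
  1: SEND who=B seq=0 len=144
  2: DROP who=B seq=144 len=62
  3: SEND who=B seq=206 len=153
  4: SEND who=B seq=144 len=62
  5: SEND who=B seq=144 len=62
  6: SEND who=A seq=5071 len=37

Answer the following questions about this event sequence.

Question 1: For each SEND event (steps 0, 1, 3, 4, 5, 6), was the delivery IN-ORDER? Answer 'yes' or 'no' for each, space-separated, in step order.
Answer: yes yes no yes no yes

Derivation:
Step 0: SEND seq=5000 -> in-order
Step 1: SEND seq=0 -> in-order
Step 3: SEND seq=206 -> out-of-order
Step 4: SEND seq=144 -> in-order
Step 5: SEND seq=144 -> out-of-order
Step 6: SEND seq=5071 -> in-order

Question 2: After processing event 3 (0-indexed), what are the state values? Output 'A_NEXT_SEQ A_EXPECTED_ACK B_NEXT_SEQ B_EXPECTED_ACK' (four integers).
After event 0: A_seq=5071 A_ack=0 B_seq=0 B_ack=5071
After event 1: A_seq=5071 A_ack=144 B_seq=144 B_ack=5071
After event 2: A_seq=5071 A_ack=144 B_seq=206 B_ack=5071
After event 3: A_seq=5071 A_ack=144 B_seq=359 B_ack=5071

5071 144 359 5071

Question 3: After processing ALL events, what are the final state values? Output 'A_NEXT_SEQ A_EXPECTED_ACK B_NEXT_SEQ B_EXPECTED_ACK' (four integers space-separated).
Answer: 5108 359 359 5108

Derivation:
After event 0: A_seq=5071 A_ack=0 B_seq=0 B_ack=5071
After event 1: A_seq=5071 A_ack=144 B_seq=144 B_ack=5071
After event 2: A_seq=5071 A_ack=144 B_seq=206 B_ack=5071
After event 3: A_seq=5071 A_ack=144 B_seq=359 B_ack=5071
After event 4: A_seq=5071 A_ack=359 B_seq=359 B_ack=5071
After event 5: A_seq=5071 A_ack=359 B_seq=359 B_ack=5071
After event 6: A_seq=5108 A_ack=359 B_seq=359 B_ack=5108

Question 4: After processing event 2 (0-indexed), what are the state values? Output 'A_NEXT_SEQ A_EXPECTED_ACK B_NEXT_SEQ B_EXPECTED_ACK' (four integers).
After event 0: A_seq=5071 A_ack=0 B_seq=0 B_ack=5071
After event 1: A_seq=5071 A_ack=144 B_seq=144 B_ack=5071
After event 2: A_seq=5071 A_ack=144 B_seq=206 B_ack=5071

5071 144 206 5071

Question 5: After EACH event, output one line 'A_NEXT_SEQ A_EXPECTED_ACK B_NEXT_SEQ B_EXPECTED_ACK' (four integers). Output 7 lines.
5071 0 0 5071
5071 144 144 5071
5071 144 206 5071
5071 144 359 5071
5071 359 359 5071
5071 359 359 5071
5108 359 359 5108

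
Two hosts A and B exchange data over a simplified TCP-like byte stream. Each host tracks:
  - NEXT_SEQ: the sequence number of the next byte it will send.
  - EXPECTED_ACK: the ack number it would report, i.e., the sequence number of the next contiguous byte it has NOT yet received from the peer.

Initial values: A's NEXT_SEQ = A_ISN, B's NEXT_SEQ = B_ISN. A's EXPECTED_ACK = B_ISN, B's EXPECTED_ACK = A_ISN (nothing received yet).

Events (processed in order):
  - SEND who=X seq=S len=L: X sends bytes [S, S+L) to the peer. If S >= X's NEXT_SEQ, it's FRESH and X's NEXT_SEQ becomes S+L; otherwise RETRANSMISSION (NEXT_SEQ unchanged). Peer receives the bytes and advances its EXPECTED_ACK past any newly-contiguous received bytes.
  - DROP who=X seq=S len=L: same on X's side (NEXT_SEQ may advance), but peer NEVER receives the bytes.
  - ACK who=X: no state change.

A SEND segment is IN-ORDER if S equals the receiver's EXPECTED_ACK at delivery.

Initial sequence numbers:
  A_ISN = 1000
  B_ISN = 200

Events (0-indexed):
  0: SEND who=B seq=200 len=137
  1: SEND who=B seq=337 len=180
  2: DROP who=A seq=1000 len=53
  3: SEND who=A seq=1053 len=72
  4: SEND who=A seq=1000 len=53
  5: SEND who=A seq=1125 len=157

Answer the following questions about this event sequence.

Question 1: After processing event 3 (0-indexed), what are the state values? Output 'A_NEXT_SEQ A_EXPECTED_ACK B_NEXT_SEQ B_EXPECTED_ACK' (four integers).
After event 0: A_seq=1000 A_ack=337 B_seq=337 B_ack=1000
After event 1: A_seq=1000 A_ack=517 B_seq=517 B_ack=1000
After event 2: A_seq=1053 A_ack=517 B_seq=517 B_ack=1000
After event 3: A_seq=1125 A_ack=517 B_seq=517 B_ack=1000

1125 517 517 1000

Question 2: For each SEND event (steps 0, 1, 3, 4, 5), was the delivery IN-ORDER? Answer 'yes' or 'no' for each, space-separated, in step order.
Answer: yes yes no yes yes

Derivation:
Step 0: SEND seq=200 -> in-order
Step 1: SEND seq=337 -> in-order
Step 3: SEND seq=1053 -> out-of-order
Step 4: SEND seq=1000 -> in-order
Step 5: SEND seq=1125 -> in-order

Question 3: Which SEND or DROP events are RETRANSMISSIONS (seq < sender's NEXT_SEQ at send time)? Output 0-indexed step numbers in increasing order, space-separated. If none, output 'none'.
Step 0: SEND seq=200 -> fresh
Step 1: SEND seq=337 -> fresh
Step 2: DROP seq=1000 -> fresh
Step 3: SEND seq=1053 -> fresh
Step 4: SEND seq=1000 -> retransmit
Step 5: SEND seq=1125 -> fresh

Answer: 4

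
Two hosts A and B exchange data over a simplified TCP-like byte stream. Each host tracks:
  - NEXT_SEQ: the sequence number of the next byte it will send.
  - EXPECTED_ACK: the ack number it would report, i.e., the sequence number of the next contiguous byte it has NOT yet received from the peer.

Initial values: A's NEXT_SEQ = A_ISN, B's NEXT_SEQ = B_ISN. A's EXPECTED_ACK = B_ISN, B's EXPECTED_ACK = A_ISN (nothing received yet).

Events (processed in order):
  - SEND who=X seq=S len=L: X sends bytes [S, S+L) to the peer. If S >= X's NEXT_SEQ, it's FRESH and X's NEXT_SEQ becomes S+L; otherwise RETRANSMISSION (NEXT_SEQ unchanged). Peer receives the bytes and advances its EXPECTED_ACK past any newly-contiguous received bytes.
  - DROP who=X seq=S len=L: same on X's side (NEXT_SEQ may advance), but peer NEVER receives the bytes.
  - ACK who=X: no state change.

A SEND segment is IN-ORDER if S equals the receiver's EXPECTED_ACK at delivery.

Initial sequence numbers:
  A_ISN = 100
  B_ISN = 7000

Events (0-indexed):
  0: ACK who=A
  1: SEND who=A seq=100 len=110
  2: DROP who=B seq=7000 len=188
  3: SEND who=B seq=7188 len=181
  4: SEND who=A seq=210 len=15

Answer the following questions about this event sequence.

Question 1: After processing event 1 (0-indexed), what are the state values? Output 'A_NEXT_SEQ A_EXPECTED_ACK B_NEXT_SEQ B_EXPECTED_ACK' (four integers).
After event 0: A_seq=100 A_ack=7000 B_seq=7000 B_ack=100
After event 1: A_seq=210 A_ack=7000 B_seq=7000 B_ack=210

210 7000 7000 210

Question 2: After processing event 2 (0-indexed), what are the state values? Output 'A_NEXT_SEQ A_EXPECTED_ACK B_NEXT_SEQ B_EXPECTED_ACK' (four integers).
After event 0: A_seq=100 A_ack=7000 B_seq=7000 B_ack=100
After event 1: A_seq=210 A_ack=7000 B_seq=7000 B_ack=210
After event 2: A_seq=210 A_ack=7000 B_seq=7188 B_ack=210

210 7000 7188 210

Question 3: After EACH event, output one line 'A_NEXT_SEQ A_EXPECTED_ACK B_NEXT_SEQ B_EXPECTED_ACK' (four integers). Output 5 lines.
100 7000 7000 100
210 7000 7000 210
210 7000 7188 210
210 7000 7369 210
225 7000 7369 225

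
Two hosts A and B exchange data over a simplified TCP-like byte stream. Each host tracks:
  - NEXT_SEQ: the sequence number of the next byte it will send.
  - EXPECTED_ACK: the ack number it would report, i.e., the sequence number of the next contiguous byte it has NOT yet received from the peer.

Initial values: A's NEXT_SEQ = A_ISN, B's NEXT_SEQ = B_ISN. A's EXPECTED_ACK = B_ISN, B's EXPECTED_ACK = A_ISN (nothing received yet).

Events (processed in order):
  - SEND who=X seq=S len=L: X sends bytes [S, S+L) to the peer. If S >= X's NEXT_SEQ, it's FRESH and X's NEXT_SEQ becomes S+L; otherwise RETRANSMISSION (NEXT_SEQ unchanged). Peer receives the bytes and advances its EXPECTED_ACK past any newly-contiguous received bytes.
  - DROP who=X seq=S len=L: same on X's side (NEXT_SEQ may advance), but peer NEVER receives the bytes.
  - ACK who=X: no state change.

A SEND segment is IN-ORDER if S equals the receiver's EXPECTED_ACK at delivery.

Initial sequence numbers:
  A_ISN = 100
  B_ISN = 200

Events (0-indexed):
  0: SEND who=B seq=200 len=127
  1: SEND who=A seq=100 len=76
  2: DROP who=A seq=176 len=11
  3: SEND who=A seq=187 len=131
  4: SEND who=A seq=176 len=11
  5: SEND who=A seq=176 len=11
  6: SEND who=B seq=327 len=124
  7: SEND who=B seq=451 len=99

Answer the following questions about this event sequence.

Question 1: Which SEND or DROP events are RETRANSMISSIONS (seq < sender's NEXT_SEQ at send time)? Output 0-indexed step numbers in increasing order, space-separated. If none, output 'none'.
Step 0: SEND seq=200 -> fresh
Step 1: SEND seq=100 -> fresh
Step 2: DROP seq=176 -> fresh
Step 3: SEND seq=187 -> fresh
Step 4: SEND seq=176 -> retransmit
Step 5: SEND seq=176 -> retransmit
Step 6: SEND seq=327 -> fresh
Step 7: SEND seq=451 -> fresh

Answer: 4 5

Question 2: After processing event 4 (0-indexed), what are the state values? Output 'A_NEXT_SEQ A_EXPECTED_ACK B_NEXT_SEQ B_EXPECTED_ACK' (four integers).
After event 0: A_seq=100 A_ack=327 B_seq=327 B_ack=100
After event 1: A_seq=176 A_ack=327 B_seq=327 B_ack=176
After event 2: A_seq=187 A_ack=327 B_seq=327 B_ack=176
After event 3: A_seq=318 A_ack=327 B_seq=327 B_ack=176
After event 4: A_seq=318 A_ack=327 B_seq=327 B_ack=318

318 327 327 318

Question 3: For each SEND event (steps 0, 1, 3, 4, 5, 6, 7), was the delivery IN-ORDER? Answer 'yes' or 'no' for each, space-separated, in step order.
Answer: yes yes no yes no yes yes

Derivation:
Step 0: SEND seq=200 -> in-order
Step 1: SEND seq=100 -> in-order
Step 3: SEND seq=187 -> out-of-order
Step 4: SEND seq=176 -> in-order
Step 5: SEND seq=176 -> out-of-order
Step 6: SEND seq=327 -> in-order
Step 7: SEND seq=451 -> in-order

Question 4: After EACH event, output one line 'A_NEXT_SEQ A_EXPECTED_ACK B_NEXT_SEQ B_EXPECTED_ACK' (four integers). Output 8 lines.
100 327 327 100
176 327 327 176
187 327 327 176
318 327 327 176
318 327 327 318
318 327 327 318
318 451 451 318
318 550 550 318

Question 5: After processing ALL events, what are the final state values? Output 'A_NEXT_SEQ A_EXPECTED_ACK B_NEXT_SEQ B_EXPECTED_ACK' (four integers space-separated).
Answer: 318 550 550 318

Derivation:
After event 0: A_seq=100 A_ack=327 B_seq=327 B_ack=100
After event 1: A_seq=176 A_ack=327 B_seq=327 B_ack=176
After event 2: A_seq=187 A_ack=327 B_seq=327 B_ack=176
After event 3: A_seq=318 A_ack=327 B_seq=327 B_ack=176
After event 4: A_seq=318 A_ack=327 B_seq=327 B_ack=318
After event 5: A_seq=318 A_ack=327 B_seq=327 B_ack=318
After event 6: A_seq=318 A_ack=451 B_seq=451 B_ack=318
After event 7: A_seq=318 A_ack=550 B_seq=550 B_ack=318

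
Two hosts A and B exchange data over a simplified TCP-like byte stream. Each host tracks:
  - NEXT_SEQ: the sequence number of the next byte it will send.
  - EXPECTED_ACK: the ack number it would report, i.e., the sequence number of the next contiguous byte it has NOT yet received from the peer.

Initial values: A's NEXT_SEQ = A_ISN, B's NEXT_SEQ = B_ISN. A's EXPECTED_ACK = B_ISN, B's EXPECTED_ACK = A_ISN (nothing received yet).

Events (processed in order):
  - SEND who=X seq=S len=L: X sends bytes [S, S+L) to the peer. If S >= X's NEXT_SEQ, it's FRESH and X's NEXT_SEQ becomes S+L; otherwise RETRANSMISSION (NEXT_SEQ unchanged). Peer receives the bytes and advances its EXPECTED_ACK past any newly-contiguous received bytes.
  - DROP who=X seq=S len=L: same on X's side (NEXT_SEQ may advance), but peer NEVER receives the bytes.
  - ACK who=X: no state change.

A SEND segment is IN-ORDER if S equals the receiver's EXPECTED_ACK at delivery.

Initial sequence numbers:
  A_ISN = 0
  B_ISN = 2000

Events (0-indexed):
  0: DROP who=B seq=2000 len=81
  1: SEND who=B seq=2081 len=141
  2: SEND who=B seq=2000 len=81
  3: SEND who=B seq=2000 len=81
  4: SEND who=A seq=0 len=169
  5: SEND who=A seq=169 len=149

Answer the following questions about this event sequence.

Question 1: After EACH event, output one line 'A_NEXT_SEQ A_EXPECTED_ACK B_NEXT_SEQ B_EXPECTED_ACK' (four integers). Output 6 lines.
0 2000 2081 0
0 2000 2222 0
0 2222 2222 0
0 2222 2222 0
169 2222 2222 169
318 2222 2222 318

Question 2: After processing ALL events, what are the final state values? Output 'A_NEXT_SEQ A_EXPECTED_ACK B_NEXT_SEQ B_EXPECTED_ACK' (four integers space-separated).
Answer: 318 2222 2222 318

Derivation:
After event 0: A_seq=0 A_ack=2000 B_seq=2081 B_ack=0
After event 1: A_seq=0 A_ack=2000 B_seq=2222 B_ack=0
After event 2: A_seq=0 A_ack=2222 B_seq=2222 B_ack=0
After event 3: A_seq=0 A_ack=2222 B_seq=2222 B_ack=0
After event 4: A_seq=169 A_ack=2222 B_seq=2222 B_ack=169
After event 5: A_seq=318 A_ack=2222 B_seq=2222 B_ack=318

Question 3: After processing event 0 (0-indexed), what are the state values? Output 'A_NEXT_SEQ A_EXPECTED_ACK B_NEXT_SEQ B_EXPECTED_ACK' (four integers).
After event 0: A_seq=0 A_ack=2000 B_seq=2081 B_ack=0

0 2000 2081 0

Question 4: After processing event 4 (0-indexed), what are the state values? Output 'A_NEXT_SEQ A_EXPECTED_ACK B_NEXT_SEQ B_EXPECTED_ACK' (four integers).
After event 0: A_seq=0 A_ack=2000 B_seq=2081 B_ack=0
After event 1: A_seq=0 A_ack=2000 B_seq=2222 B_ack=0
After event 2: A_seq=0 A_ack=2222 B_seq=2222 B_ack=0
After event 3: A_seq=0 A_ack=2222 B_seq=2222 B_ack=0
After event 4: A_seq=169 A_ack=2222 B_seq=2222 B_ack=169

169 2222 2222 169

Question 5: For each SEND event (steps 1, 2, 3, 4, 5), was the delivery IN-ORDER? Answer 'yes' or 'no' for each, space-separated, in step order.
Answer: no yes no yes yes

Derivation:
Step 1: SEND seq=2081 -> out-of-order
Step 2: SEND seq=2000 -> in-order
Step 3: SEND seq=2000 -> out-of-order
Step 4: SEND seq=0 -> in-order
Step 5: SEND seq=169 -> in-order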